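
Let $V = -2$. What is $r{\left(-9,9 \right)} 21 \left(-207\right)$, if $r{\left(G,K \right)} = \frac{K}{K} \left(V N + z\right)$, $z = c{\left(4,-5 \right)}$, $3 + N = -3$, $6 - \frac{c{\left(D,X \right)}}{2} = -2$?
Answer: $-121716$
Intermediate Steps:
$c{\left(D,X \right)} = 16$ ($c{\left(D,X \right)} = 12 - -4 = 12 + 4 = 16$)
$N = -6$ ($N = -3 - 3 = -6$)
$z = 16$
$r{\left(G,K \right)} = 28$ ($r{\left(G,K \right)} = \frac{K}{K} \left(\left(-2\right) \left(-6\right) + 16\right) = 1 \left(12 + 16\right) = 1 \cdot 28 = 28$)
$r{\left(-9,9 \right)} 21 \left(-207\right) = 28 \cdot 21 \left(-207\right) = 588 \left(-207\right) = -121716$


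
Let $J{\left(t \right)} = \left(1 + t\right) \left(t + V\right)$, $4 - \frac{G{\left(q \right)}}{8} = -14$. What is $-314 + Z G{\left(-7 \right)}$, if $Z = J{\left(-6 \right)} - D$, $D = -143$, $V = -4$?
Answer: $27478$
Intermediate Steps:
$G{\left(q \right)} = 144$ ($G{\left(q \right)} = 32 - -112 = 32 + 112 = 144$)
$J{\left(t \right)} = \left(1 + t\right) \left(-4 + t\right)$ ($J{\left(t \right)} = \left(1 + t\right) \left(t - 4\right) = \left(1 + t\right) \left(-4 + t\right)$)
$Z = 193$ ($Z = \left(-4 + \left(-6\right)^{2} - -18\right) - -143 = \left(-4 + 36 + 18\right) + 143 = 50 + 143 = 193$)
$-314 + Z G{\left(-7 \right)} = -314 + 193 \cdot 144 = -314 + 27792 = 27478$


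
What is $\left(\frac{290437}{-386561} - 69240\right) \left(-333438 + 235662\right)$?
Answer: $\frac{53409190329648}{7889} \approx 6.7701 \cdot 10^{9}$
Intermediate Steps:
$\left(\frac{290437}{-386561} - 69240\right) \left(-333438 + 235662\right) = \left(290437 \left(- \frac{1}{386561}\right) - 69240\right) \left(-97776\right) = \left(- \frac{41491}{55223} - 69240\right) \left(-97776\right) = \left(- \frac{3823682011}{55223}\right) \left(-97776\right) = \frac{53409190329648}{7889}$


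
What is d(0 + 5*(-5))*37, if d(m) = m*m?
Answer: 23125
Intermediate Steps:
d(m) = m**2
d(0 + 5*(-5))*37 = (0 + 5*(-5))**2*37 = (0 - 25)**2*37 = (-25)**2*37 = 625*37 = 23125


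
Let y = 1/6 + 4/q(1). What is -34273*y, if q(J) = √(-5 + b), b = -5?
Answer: -34273/6 + 68546*I*√10/5 ≈ -5712.2 + 43352.0*I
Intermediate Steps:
q(J) = I*√10 (q(J) = √(-5 - 5) = √(-10) = I*√10)
y = ⅙ - 2*I*√10/5 (y = 1/6 + 4/((I*√10)) = 1*(⅙) + 4*(-I*√10/10) = ⅙ - 2*I*√10/5 ≈ 0.16667 - 1.2649*I)
-34273*y = -34273*(⅙ - 2*I*√10/5) = -34273/6 + 68546*I*√10/5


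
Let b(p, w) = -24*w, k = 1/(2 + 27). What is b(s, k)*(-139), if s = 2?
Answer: 3336/29 ≈ 115.03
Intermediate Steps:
k = 1/29 ≈ 0.034483
b(s, k)*(-139) = -24*1/29*(-139) = -24/29*(-139) = 3336/29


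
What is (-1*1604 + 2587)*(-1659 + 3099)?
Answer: 1415520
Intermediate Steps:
(-1*1604 + 2587)*(-1659 + 3099) = (-1604 + 2587)*1440 = 983*1440 = 1415520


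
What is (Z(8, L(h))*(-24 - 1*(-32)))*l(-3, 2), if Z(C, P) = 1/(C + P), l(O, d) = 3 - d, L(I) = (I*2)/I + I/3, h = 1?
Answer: 24/31 ≈ 0.77419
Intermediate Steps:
L(I) = 2 + I/3 (L(I) = (2*I)/I + I*(⅓) = 2 + I/3)
(Z(8, L(h))*(-24 - 1*(-32)))*l(-3, 2) = ((-24 - 1*(-32))/(8 + (2 + (⅓)*1)))*(3 - 1*2) = ((-24 + 32)/(8 + (2 + ⅓)))*(3 - 2) = (8/(8 + 7/3))*1 = (8/(31/3))*1 = ((3/31)*8)*1 = (24/31)*1 = 24/31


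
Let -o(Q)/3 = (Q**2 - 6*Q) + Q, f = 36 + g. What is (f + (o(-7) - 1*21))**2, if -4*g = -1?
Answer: 896809/16 ≈ 56051.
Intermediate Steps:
g = 1/4 (g = -1/4*(-1) = 1/4 ≈ 0.25000)
f = 145/4 (f = 36 + 1/4 = 145/4 ≈ 36.250)
o(Q) = -3*Q**2 + 15*Q (o(Q) = -3*((Q**2 - 6*Q) + Q) = -3*(Q**2 - 5*Q) = -3*Q**2 + 15*Q)
(f + (o(-7) - 1*21))**2 = (145/4 + (3*(-7)*(5 - 1*(-7)) - 1*21))**2 = (145/4 + (3*(-7)*(5 + 7) - 21))**2 = (145/4 + (3*(-7)*12 - 21))**2 = (145/4 + (-252 - 21))**2 = (145/4 - 273)**2 = (-947/4)**2 = 896809/16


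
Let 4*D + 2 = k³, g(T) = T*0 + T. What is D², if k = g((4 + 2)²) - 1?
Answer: 1838094129/16 ≈ 1.1488e+8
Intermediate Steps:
g(T) = T (g(T) = 0 + T = T)
k = 35 (k = (4 + 2)² - 1 = 6² - 1 = 36 - 1 = 35)
D = 42873/4 (D = -½ + (¼)*35³ = -½ + (¼)*42875 = -½ + 42875/4 = 42873/4 ≈ 10718.)
D² = (42873/4)² = 1838094129/16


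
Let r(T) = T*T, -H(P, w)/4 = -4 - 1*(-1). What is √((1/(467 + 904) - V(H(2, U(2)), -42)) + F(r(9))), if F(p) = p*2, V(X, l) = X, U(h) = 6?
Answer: √281947521/1371 ≈ 12.247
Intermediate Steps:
H(P, w) = 12 (H(P, w) = -4*(-4 - 1*(-1)) = -4*(-4 + 1) = -4*(-3) = 12)
r(T) = T²
F(p) = 2*p
√((1/(467 + 904) - V(H(2, U(2)), -42)) + F(r(9))) = √((1/(467 + 904) - 1*12) + 2*9²) = √((1/1371 - 12) + 2*81) = √((1/1371 - 12) + 162) = √(-16451/1371 + 162) = √(205651/1371) = √281947521/1371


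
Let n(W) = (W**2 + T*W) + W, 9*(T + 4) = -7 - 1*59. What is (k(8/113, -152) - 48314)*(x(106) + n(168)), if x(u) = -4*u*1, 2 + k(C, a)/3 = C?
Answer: -142312984704/113 ≈ -1.2594e+9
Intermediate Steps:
T = -34/3 (T = -4 + (-7 - 1*59)/9 = -4 + (-7 - 59)/9 = -4 + (1/9)*(-66) = -4 - 22/3 = -34/3 ≈ -11.333)
k(C, a) = -6 + 3*C
n(W) = W**2 - 31*W/3 (n(W) = (W**2 - 34*W/3) + W = W**2 - 31*W/3)
x(u) = -4*u
(k(8/113, -152) - 48314)*(x(106) + n(168)) = ((-6 + 3*(8/113)) - 48314)*(-4*106 + (1/3)*168*(-31 + 3*168)) = ((-6 + 3*(8*(1/113))) - 48314)*(-424 + (1/3)*168*(-31 + 504)) = ((-6 + 3*(8/113)) - 48314)*(-424 + (1/3)*168*473) = ((-6 + 24/113) - 48314)*(-424 + 26488) = (-654/113 - 48314)*26064 = -5460136/113*26064 = -142312984704/113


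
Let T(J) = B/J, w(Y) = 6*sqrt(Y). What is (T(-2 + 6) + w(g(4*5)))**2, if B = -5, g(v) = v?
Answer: 11545/16 - 30*sqrt(5) ≈ 654.48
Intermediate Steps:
T(J) = -5/J
(T(-2 + 6) + w(g(4*5)))**2 = (-5/(-2 + 6) + 6*sqrt(4*5))**2 = (-5/4 + 6*sqrt(20))**2 = (-5*1/4 + 6*(2*sqrt(5)))**2 = (-5/4 + 12*sqrt(5))**2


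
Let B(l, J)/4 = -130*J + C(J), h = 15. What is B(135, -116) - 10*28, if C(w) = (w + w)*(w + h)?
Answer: 153768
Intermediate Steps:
C(w) = 2*w*(15 + w) (C(w) = (w + w)*(w + 15) = (2*w)*(15 + w) = 2*w*(15 + w))
B(l, J) = -520*J + 8*J*(15 + J) (B(l, J) = 4*(-130*J + 2*J*(15 + J)) = -520*J + 8*J*(15 + J))
B(135, -116) - 10*28 = 8*(-116)*(-50 - 116) - 10*28 = 8*(-116)*(-166) - 1*280 = 154048 - 280 = 153768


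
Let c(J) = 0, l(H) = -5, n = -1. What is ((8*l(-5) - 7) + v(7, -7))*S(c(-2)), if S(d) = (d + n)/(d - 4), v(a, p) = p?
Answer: -27/2 ≈ -13.500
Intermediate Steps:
S(d) = (-1 + d)/(-4 + d) (S(d) = (d - 1)/(d - 4) = (-1 + d)/(-4 + d))
((8*l(-5) - 7) + v(7, -7))*S(c(-2)) = ((8*(-5) - 7) - 7)*((-1 + 0)/(-4 + 0)) = ((-40 - 7) - 7)*(-1/(-4)) = (-47 - 7)*(-¼*(-1)) = -54*¼ = -27/2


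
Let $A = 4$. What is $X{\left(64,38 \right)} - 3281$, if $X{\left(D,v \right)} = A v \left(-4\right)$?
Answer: $-3889$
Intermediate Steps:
$X{\left(D,v \right)} = - 16 v$ ($X{\left(D,v \right)} = 4 v \left(-4\right) = - 16 v$)
$X{\left(64,38 \right)} - 3281 = \left(-16\right) 38 - 3281 = -608 - 3281 = -3889$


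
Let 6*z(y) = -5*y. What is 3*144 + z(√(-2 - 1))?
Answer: 432 - 5*I*√3/6 ≈ 432.0 - 1.4434*I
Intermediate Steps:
z(y) = -5*y/6 (z(y) = (-5*y)/6 = -5*y/6)
3*144 + z(√(-2 - 1)) = 3*144 - 5*√(-2 - 1)/6 = 432 - 5*I*√3/6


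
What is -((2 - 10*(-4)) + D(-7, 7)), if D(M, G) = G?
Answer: -49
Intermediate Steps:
-((2 - 10*(-4)) + D(-7, 7)) = -((2 - 10*(-4)) + 7) = -((2 + 40) + 7) = -(42 + 7) = -1*49 = -49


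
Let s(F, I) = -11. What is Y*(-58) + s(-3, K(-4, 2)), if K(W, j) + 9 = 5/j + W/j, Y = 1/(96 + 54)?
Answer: -854/75 ≈ -11.387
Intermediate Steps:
Y = 1/150 ≈ 0.0066667
K(W, j) = -9 + 5/j + W/j (K(W, j) = -9 + (5/j + W/j) = -9 + 5/j + W/j)
Y*(-58) + s(-3, K(-4, 2)) = (1/150)*(-58) - 11 = -29/75 - 11 = -854/75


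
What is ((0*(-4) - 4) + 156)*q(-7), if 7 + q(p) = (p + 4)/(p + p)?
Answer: -7220/7 ≈ -1031.4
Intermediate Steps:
q(p) = -7 + (4 + p)/(2*p) (q(p) = -7 + (p + 4)/(p + p) = -7 + (4 + p)/((2*p)) = -7 + (4 + p)*(1/(2*p)) = -7 + (4 + p)/(2*p))
((0*(-4) - 4) + 156)*q(-7) = ((0*(-4) - 4) + 156)*(-13/2 + 2/(-7)) = ((0 - 4) + 156)*(-13/2 + 2*(-⅐)) = (-4 + 156)*(-13/2 - 2/7) = 152*(-95/14) = -7220/7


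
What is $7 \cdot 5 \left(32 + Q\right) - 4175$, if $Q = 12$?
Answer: $-2635$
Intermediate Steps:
$7 \cdot 5 \left(32 + Q\right) - 4175 = 7 \cdot 5 \left(32 + 12\right) - 4175 = 35 \cdot 44 - 4175 = 1540 - 4175 = -2635$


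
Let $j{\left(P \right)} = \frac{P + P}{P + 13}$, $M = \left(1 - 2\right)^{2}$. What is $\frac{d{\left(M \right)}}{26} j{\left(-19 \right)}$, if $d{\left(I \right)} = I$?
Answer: $\frac{19}{78} \approx 0.24359$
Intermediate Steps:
$M = 1$ ($M = \left(-1\right)^{2} = 1$)
$j{\left(P \right)} = \frac{2 P}{13 + P}$
$\frac{d{\left(M \right)}}{26} j{\left(-19 \right)} = 1 \cdot \frac{1}{26} \cdot 2 \left(-19\right) \frac{1}{13 - 19} = 1 \cdot \frac{1}{26} \cdot 2 \left(-19\right) \frac{1}{-6} = \frac{2 \left(-19\right) \left(- \frac{1}{6}\right)}{26} = \frac{1}{26} \cdot \frac{19}{3} = \frac{19}{78}$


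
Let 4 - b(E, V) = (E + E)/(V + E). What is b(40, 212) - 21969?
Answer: -1383815/63 ≈ -21965.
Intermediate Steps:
b(E, V) = 4 - 2*E/(E + V) (b(E, V) = 4 - (E + E)/(V + E) = 4 - 2*E/(E + V))
b(40, 212) - 21969 = 2*(40 + 2*212)/(40 + 212) - 21969 = 2*(40 + 424)/252 - 21969 = 2*(1/252)*464 - 21969 = 232/63 - 21969 = -1383815/63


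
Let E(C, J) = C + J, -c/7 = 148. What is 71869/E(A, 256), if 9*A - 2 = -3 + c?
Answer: 92403/181 ≈ 510.51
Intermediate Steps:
c = -1036 (c = -7*148 = -1036)
A = -1037/9 (A = 2/9 + (-3 - 1036)/9 = 2/9 + (⅑)*(-1039) = 2/9 - 1039/9 = -1037/9 ≈ -115.22)
71869/E(A, 256) = 71869/(-1037/9 + 256) = 71869/(1267/9) = 71869*(9/1267) = 92403/181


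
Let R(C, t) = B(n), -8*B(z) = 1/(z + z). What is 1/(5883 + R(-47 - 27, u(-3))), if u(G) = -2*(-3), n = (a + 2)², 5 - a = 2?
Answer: 400/2353199 ≈ 0.00016998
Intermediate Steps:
a = 3 (a = 5 - 1*2 = 5 - 2 = 3)
n = 25 (n = (3 + 2)² = 5² = 25)
u(G) = 6
B(z) = -1/(16*z) (B(z) = -1/(8*(z + z)) = -1/(2*z)/8 = -1/(16*z))
R(C, t) = -1/400 (R(C, t) = -1/16/25 = -1/16*1/25 = -1/400)
1/(5883 + R(-47 - 27, u(-3))) = 1/(5883 - 1/400) = 1/(2353199/400) = 400/2353199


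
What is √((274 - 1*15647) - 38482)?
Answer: I*√53855 ≈ 232.07*I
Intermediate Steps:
√((274 - 1*15647) - 38482) = √((274 - 15647) - 38482) = √(-15373 - 38482) = √(-53855) = I*√53855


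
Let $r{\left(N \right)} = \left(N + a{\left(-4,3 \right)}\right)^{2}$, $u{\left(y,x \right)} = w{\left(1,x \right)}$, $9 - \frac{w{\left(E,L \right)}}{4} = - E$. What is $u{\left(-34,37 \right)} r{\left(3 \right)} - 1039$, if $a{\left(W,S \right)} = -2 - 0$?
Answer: $-999$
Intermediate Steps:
$a{\left(W,S \right)} = -2$ ($a{\left(W,S \right)} = -2 + 0 = -2$)
$w{\left(E,L \right)} = 36 + 4 E$ ($w{\left(E,L \right)} = 36 - 4 \left(- E\right) = 36 + 4 E$)
$u{\left(y,x \right)} = 40$ ($u{\left(y,x \right)} = 36 + 4 \cdot 1 = 36 + 4 = 40$)
$r{\left(N \right)} = \left(-2 + N\right)^{2}$ ($r{\left(N \right)} = \left(N - 2\right)^{2} = \left(-2 + N\right)^{2}$)
$u{\left(-34,37 \right)} r{\left(3 \right)} - 1039 = 40 \left(-2 + 3\right)^{2} - 1039 = 40 \cdot 1^{2} - 1039 = 40 \cdot 1 - 1039 = 40 - 1039 = -999$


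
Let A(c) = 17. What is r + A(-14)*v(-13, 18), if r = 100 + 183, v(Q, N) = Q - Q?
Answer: 283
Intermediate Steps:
v(Q, N) = 0
r = 283
r + A(-14)*v(-13, 18) = 283 + 17*0 = 283 + 0 = 283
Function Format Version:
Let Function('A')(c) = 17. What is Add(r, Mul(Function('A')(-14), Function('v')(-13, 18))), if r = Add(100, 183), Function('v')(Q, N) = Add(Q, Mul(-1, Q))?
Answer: 283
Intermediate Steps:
Function('v')(Q, N) = 0
r = 283
Add(r, Mul(Function('A')(-14), Function('v')(-13, 18))) = Add(283, Mul(17, 0)) = Add(283, 0) = 283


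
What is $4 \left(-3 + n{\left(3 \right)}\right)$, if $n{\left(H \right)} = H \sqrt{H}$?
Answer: $-12 + 12 \sqrt{3} \approx 8.7846$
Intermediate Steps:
$n{\left(H \right)} = H^{\frac{3}{2}}$
$4 \left(-3 + n{\left(3 \right)}\right) = 4 \left(-3 + 3^{\frac{3}{2}}\right) = 4 \left(-3 + 3 \sqrt{3}\right) = -12 + 12 \sqrt{3}$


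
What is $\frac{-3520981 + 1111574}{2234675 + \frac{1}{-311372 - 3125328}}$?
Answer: $- \frac{8280409036900}{7679907572499} \approx -1.0782$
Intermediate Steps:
$\frac{-3520981 + 1111574}{2234675 + \frac{1}{-311372 - 3125328}} = - \frac{2409407}{2234675 + \frac{1}{-3436700}} = - \frac{2409407}{2234675 - \frac{1}{3436700}} = - \frac{2409407}{\frac{7679907572499}{3436700}} = \left(-2409407\right) \frac{3436700}{7679907572499} = - \frac{8280409036900}{7679907572499}$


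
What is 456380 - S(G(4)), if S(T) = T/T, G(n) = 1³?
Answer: 456379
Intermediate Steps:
G(n) = 1
S(T) = 1
456380 - S(G(4)) = 456380 - 1*1 = 456380 - 1 = 456379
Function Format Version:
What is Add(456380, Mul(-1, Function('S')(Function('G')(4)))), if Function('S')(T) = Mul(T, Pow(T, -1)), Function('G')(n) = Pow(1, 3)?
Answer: 456379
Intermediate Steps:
Function('G')(n) = 1
Function('S')(T) = 1
Add(456380, Mul(-1, Function('S')(Function('G')(4)))) = Add(456380, Mul(-1, 1)) = Add(456380, -1) = 456379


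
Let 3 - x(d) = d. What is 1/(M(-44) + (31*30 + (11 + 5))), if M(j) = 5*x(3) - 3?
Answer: 1/943 ≈ 0.0010604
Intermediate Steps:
x(d) = 3 - d
M(j) = -3 (M(j) = 5*(3 - 1*3) - 3 = 5*(3 - 3) - 3 = 5*0 - 3 = 0 - 3 = -3)
1/(M(-44) + (31*30 + (11 + 5))) = 1/(-3 + (31*30 + (11 + 5))) = 1/(-3 + (930 + 16)) = 1/(-3 + 946) = 1/943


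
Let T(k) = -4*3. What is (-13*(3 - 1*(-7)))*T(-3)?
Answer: 1560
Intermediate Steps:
T(k) = -12
(-13*(3 - 1*(-7)))*T(-3) = -13*(3 - 1*(-7))*(-12) = -13*(3 + 7)*(-12) = -13*10*(-12) = -130*(-12) = 1560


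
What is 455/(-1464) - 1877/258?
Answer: -477553/62952 ≈ -7.5860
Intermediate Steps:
455/(-1464) - 1877/258 = 455*(-1/1464) - 1877*1/258 = -455/1464 - 1877/258 = -477553/62952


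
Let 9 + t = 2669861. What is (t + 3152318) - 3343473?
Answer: 2478697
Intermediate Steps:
t = 2669852 (t = -9 + 2669861 = 2669852)
(t + 3152318) - 3343473 = (2669852 + 3152318) - 3343473 = 5822170 - 3343473 = 2478697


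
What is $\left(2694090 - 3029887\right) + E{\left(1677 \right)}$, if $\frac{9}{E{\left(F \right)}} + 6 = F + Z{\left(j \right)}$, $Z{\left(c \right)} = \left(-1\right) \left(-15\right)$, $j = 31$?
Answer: $- \frac{188717911}{562} \approx -3.358 \cdot 10^{5}$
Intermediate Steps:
$Z{\left(c \right)} = 15$
$E{\left(F \right)} = \frac{9}{9 + F}$ ($E{\left(F \right)} = \frac{9}{-6 + \left(F + 15\right)} = \frac{9}{-6 + \left(15 + F\right)} = \frac{9}{9 + F}$)
$\left(2694090 - 3029887\right) + E{\left(1677 \right)} = \left(2694090 - 3029887\right) + \frac{9}{9 + 1677} = -335797 + \frac{9}{1686} = -335797 + 9 \cdot \frac{1}{1686} = -335797 + \frac{3}{562} = - \frac{188717911}{562}$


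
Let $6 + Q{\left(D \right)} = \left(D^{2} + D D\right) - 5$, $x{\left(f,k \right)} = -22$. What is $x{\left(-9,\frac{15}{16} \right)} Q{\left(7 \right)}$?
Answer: $-1914$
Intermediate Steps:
$Q{\left(D \right)} = -11 + 2 D^{2}$ ($Q{\left(D \right)} = -6 - \left(5 - D^{2} - D D\right) = -6 + \left(\left(D^{2} + D^{2}\right) - 5\right) = -6 + \left(2 D^{2} - 5\right) = -6 + \left(-5 + 2 D^{2}\right) = -11 + 2 D^{2}$)
$x{\left(-9,\frac{15}{16} \right)} Q{\left(7 \right)} = - 22 \left(-11 + 2 \cdot 7^{2}\right) = - 22 \left(-11 + 2 \cdot 49\right) = - 22 \left(-11 + 98\right) = \left(-22\right) 87 = -1914$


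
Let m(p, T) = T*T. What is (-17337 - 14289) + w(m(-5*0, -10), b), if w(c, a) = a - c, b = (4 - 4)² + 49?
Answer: -31677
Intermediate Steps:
m(p, T) = T²
b = 49 (b = 0² + 49 = 0 + 49 = 49)
(-17337 - 14289) + w(m(-5*0, -10), b) = (-17337 - 14289) + (49 - 1*(-10)²) = -31626 + (49 - 1*100) = -31626 + (49 - 100) = -31626 - 51 = -31677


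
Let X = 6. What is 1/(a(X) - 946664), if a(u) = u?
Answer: -1/946658 ≈ -1.0563e-6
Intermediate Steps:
1/(a(X) - 946664) = 1/(6 - 946664) = 1/(-946658) = -1/946658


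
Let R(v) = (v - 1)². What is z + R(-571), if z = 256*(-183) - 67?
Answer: 280269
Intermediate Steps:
z = -46915 (z = -46848 - 67 = -46915)
R(v) = (-1 + v)²
z + R(-571) = -46915 + (-1 - 571)² = -46915 + (-572)² = -46915 + 327184 = 280269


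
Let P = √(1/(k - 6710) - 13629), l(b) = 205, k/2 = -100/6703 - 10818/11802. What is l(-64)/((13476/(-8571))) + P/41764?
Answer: -585685/4492 + I*√26683164967217208298656766/1847943801350896 ≈ -130.38 + 0.0027953*I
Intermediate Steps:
k = -24564418/13184801 (k = 2*(-100/6703 - 10818/11802) = 2*(-100*1/6703 - 10818*1/11802) = 2*(-100/6703 - 1803/1967) = 2*(-12282209/13184801) = -24564418/13184801 ≈ -1.8631)
P = I*√26683164967217208298656766/44247289564 (P = √(1/(-24564418/13184801 - 6710) - 13629) = √(1/(-88494579128/13184801) - 13629) = √(-13184801/88494579128 - 13629) = √(-1206092632120313/88494579128) = I*√26683164967217208298656766/44247289564 ≈ 116.74*I)
l(-64)/((13476/(-8571))) + P/41764 = 205/((13476/(-8571))) + (I*√26683164967217208298656766/44247289564)/41764 = 205/((13476*(-1/8571))) + (I*√26683164967217208298656766/44247289564)*(1/41764) = 205/(-4492/2857) + I*√26683164967217208298656766/1847943801350896 = 205*(-2857/4492) + I*√26683164967217208298656766/1847943801350896 = -585685/4492 + I*√26683164967217208298656766/1847943801350896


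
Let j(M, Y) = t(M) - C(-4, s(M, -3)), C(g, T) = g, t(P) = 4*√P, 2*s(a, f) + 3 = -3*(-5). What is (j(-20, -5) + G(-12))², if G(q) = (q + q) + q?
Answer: 704 - 512*I*√5 ≈ 704.0 - 1144.9*I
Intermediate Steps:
s(a, f) = 6 (s(a, f) = -3/2 + (-3*(-5))/2 = -3/2 + (½)*15 = -3/2 + 15/2 = 6)
G(q) = 3*q (G(q) = 2*q + q = 3*q)
j(M, Y) = 4 + 4*√M (j(M, Y) = 4*√M - 1*(-4) = 4*√M + 4 = 4 + 4*√M)
(j(-20, -5) + G(-12))² = ((4 + 4*√(-20)) + 3*(-12))² = ((4 + 4*(2*I*√5)) - 36)² = ((4 + 8*I*√5) - 36)² = (-32 + 8*I*√5)²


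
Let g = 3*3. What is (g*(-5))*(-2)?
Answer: 90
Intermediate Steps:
g = 9
(g*(-5))*(-2) = (9*(-5))*(-2) = -45*(-2) = 90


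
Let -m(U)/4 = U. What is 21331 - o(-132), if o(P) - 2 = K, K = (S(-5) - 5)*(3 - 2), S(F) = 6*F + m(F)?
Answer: 21344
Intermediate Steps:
m(U) = -4*U
S(F) = 2*F (S(F) = 6*F - 4*F = 2*F)
K = -15 (K = (2*(-5) - 5)*(3 - 2) = (-10 - 5)*(3 - 1*2) = -15*(3 - 2) = -15*1 = -15)
o(P) = -13 (o(P) = 2 - 15 = -13)
21331 - o(-132) = 21331 - 1*(-13) = 21331 + 13 = 21344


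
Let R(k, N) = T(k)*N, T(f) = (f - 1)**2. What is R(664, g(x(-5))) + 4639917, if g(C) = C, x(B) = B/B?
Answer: 5079486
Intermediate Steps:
x(B) = 1
T(f) = (-1 + f)**2
R(k, N) = N*(-1 + k)**2 (R(k, N) = (-1 + k)**2*N = N*(-1 + k)**2)
R(664, g(x(-5))) + 4639917 = 1*(-1 + 664)**2 + 4639917 = 1*663**2 + 4639917 = 1*439569 + 4639917 = 439569 + 4639917 = 5079486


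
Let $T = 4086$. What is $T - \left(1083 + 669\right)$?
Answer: $2334$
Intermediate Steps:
$T - \left(1083 + 669\right) = 4086 - \left(1083 + 669\right) = 4086 - 1752 = 2334$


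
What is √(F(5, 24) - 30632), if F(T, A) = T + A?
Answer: 101*I*√3 ≈ 174.94*I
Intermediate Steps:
F(T, A) = A + T
√(F(5, 24) - 30632) = √((24 + 5) - 30632) = √(29 - 30632) = √(-30603) = 101*I*√3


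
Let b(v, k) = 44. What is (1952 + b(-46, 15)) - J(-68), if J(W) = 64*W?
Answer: 6348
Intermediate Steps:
(1952 + b(-46, 15)) - J(-68) = (1952 + 44) - 64*(-68) = 1996 - 1*(-4352) = 1996 + 4352 = 6348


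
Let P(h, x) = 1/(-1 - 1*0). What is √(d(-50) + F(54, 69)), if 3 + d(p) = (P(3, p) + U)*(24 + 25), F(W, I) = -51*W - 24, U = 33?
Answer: I*√1213 ≈ 34.828*I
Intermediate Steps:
F(W, I) = -24 - 51*W
P(h, x) = -1 (P(h, x) = 1/(-1 + 0) = 1/(-1) = -1)
d(p) = 1565 (d(p) = -3 + (-1 + 33)*(24 + 25) = -3 + 32*49 = -3 + 1568 = 1565)
√(d(-50) + F(54, 69)) = √(1565 + (-24 - 51*54)) = √(1565 + (-24 - 2754)) = √(1565 - 2778) = √(-1213) = I*√1213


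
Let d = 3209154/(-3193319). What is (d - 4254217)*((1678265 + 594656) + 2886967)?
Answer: -70097466428124557776/3193319 ≈ -2.1951e+13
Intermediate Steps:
d = -3209154/3193319 (d = 3209154*(-1/3193319) = -3209154/3193319 ≈ -1.0050)
(d - 4254217)*((1678265 + 594656) + 2886967) = (-3209154/3193319 - 4254217)*((1678265 + 594656) + 2886967) = -13585075185377*(2272921 + 2886967)/3193319 = -13585075185377/3193319*5159888 = -70097466428124557776/3193319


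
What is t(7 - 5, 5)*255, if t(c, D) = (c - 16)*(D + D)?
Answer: -35700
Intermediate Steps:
t(c, D) = 2*D*(-16 + c) (t(c, D) = (-16 + c)*(2*D) = 2*D*(-16 + c))
t(7 - 5, 5)*255 = (2*5*(-16 + (7 - 5)))*255 = (2*5*(-16 + 2))*255 = (2*5*(-14))*255 = -140*255 = -35700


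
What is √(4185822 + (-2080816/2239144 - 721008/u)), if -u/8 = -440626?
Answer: √15916404265303087350994151417/61664066509 ≈ 2045.9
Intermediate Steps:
u = 3525008 (u = -8*(-440626) = 3525008)
√(4185822 + (-2080816/2239144 - 721008/u)) = √(4185822 + (-2080816/2239144 - 721008/3525008)) = √(4185822 + (-2080816*1/2239144 - 721008*1/3525008)) = √(4185822 + (-260102/279893 - 45063/220313)) = √(4185822 - 69916670185/61664066509) = √(258114736286165213/61664066509) = √15916404265303087350994151417/61664066509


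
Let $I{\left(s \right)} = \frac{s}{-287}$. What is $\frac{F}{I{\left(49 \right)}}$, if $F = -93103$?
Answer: $\frac{3817223}{7} \approx 5.4532 \cdot 10^{5}$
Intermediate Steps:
$I{\left(s \right)} = - \frac{s}{287}$ ($I{\left(s \right)} = s \left(- \frac{1}{287}\right) = - \frac{s}{287}$)
$\frac{F}{I{\left(49 \right)}} = - \frac{93103}{\left(- \frac{1}{287}\right) 49} = - \frac{93103}{- \frac{7}{41}} = \left(-93103\right) \left(- \frac{41}{7}\right) = \frac{3817223}{7}$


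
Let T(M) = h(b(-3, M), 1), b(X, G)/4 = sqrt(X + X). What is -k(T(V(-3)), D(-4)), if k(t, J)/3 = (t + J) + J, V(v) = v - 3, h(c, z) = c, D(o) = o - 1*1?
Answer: 30 - 12*I*sqrt(6) ≈ 30.0 - 29.394*I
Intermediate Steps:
D(o) = -1 + o (D(o) = o - 1 = -1 + o)
b(X, G) = 4*sqrt(2)*sqrt(X) (b(X, G) = 4*sqrt(X + X) = 4*sqrt(2*X) = 4*(sqrt(2)*sqrt(X)) = 4*sqrt(2)*sqrt(X))
V(v) = -3 + v
T(M) = 4*I*sqrt(6) (T(M) = 4*sqrt(2)*sqrt(-3) = 4*sqrt(2)*(I*sqrt(3)) = 4*I*sqrt(6))
k(t, J) = 3*t + 6*J (k(t, J) = 3*((t + J) + J) = 3*((J + t) + J) = 3*(t + 2*J) = 3*t + 6*J)
-k(T(V(-3)), D(-4)) = -(3*(4*I*sqrt(6)) + 6*(-1 - 4)) = -(12*I*sqrt(6) + 6*(-5)) = -(12*I*sqrt(6) - 30) = -(-30 + 12*I*sqrt(6)) = 30 - 12*I*sqrt(6)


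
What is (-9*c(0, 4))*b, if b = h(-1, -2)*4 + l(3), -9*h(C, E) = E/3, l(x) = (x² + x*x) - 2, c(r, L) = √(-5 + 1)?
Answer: -880*I/3 ≈ -293.33*I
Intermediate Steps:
c(r, L) = 2*I (c(r, L) = √(-4) = 2*I)
l(x) = -2 + 2*x² (l(x) = (x² + x²) - 2 = 2*x² - 2 = -2 + 2*x²)
h(C, E) = -E/27 (h(C, E) = -E/(9*3) = -E/27)
b = 440/27 (b = -1/27*(-2)*4 + (-2 + 2*3²) = (2/27)*4 + (-2 + 2*9) = 8/27 + (-2 + 18) = 8/27 + 16 = 440/27 ≈ 16.296)
(-9*c(0, 4))*b = -18*I*(440/27) = -880*I/3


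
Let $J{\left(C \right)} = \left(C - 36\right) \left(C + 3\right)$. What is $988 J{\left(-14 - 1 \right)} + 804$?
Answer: $605460$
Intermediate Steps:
$J{\left(C \right)} = \left(-36 + C\right) \left(3 + C\right)$
$988 J{\left(-14 - 1 \right)} + 804 = 988 \left(-108 + \left(-14 - 1\right)^{2} - 33 \left(-14 - 1\right)\right) + 804 = 988 \left(-108 + \left(-15\right)^{2} - -495\right) + 804 = 988 \left(-108 + 225 + 495\right) + 804 = 988 \cdot 612 + 804 = 604656 + 804 = 605460$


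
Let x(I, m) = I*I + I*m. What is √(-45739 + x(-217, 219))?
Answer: I*√46173 ≈ 214.88*I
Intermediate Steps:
x(I, m) = I² + I*m
√(-45739 + x(-217, 219)) = √(-45739 - 217*(-217 + 219)) = √(-45739 - 217*2) = √(-45739 - 434) = √(-46173) = I*√46173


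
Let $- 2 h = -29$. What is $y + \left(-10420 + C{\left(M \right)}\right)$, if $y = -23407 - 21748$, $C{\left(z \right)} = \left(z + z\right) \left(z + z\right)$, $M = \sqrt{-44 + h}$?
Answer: $-55693$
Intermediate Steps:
$h = \frac{29}{2}$ ($h = \left(- \frac{1}{2}\right) \left(-29\right) = \frac{29}{2} \approx 14.5$)
$M = \frac{i \sqrt{118}}{2}$ ($M = \sqrt{-44 + \frac{29}{2}} = \sqrt{- \frac{59}{2}} = \frac{i \sqrt{118}}{2} \approx 5.4314 i$)
$C{\left(z \right)} = 4 z^{2}$ ($C{\left(z \right)} = 2 z 2 z = 4 z^{2}$)
$y = -45155$ ($y = -23407 - 21748 = -45155$)
$y + \left(-10420 + C{\left(M \right)}\right) = -45155 - \left(10420 - 4 \left(\frac{i \sqrt{118}}{2}\right)^{2}\right) = -45155 + \left(-10420 + 4 \left(- \frac{59}{2}\right)\right) = -45155 - 10538 = -55693$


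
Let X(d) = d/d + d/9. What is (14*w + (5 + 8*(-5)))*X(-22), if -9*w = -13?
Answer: 1729/81 ≈ 21.346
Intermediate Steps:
w = 13/9 (w = -1/9*(-13) = 13/9 ≈ 1.4444)
X(d) = 1 + d/9 (X(d) = 1 + d*(1/9) = 1 + d/9)
(14*w + (5 + 8*(-5)))*X(-22) = (14*(13/9) + (5 + 8*(-5)))*(1 + (1/9)*(-22)) = (182/9 + (5 - 40))*(1 - 22/9) = (182/9 - 35)*(-13/9) = -133/9*(-13/9) = 1729/81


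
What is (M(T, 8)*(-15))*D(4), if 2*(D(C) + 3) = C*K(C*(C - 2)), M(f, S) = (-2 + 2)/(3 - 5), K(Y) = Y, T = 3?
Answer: 0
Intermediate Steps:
M(f, S) = 0 (M(f, S) = 0/(-2) = 0*(-½) = 0)
D(C) = -3 + C²*(-2 + C)/2 (D(C) = -3 + (C*(C*(C - 2)))/2 = -3 + (C*(C*(-2 + C)))/2 = -3 + (C²*(-2 + C))/2 = -3 + C²*(-2 + C)/2)
(M(T, 8)*(-15))*D(4) = (0*(-15))*(-3 + (½)*4²*(-2 + 4)) = 0*(-3 + (½)*16*2) = 0*(-3 + 16) = 0*13 = 0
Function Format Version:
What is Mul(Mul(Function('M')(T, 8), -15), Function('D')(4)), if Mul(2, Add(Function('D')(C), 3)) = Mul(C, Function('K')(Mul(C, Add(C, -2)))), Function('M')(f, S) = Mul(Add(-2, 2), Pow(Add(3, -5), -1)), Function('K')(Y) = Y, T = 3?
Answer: 0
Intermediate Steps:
Function('M')(f, S) = 0 (Function('M')(f, S) = Mul(0, Pow(-2, -1)) = Mul(0, Rational(-1, 2)) = 0)
Function('D')(C) = Add(-3, Mul(Rational(1, 2), Pow(C, 2), Add(-2, C))) (Function('D')(C) = Add(-3, Mul(Rational(1, 2), Mul(C, Mul(C, Add(C, -2))))) = Add(-3, Mul(Rational(1, 2), Mul(C, Mul(C, Add(-2, C))))) = Add(-3, Mul(Rational(1, 2), Mul(Pow(C, 2), Add(-2, C)))) = Add(-3, Mul(Rational(1, 2), Pow(C, 2), Add(-2, C))))
Mul(Mul(Function('M')(T, 8), -15), Function('D')(4)) = Mul(Mul(0, -15), Add(-3, Mul(Rational(1, 2), Pow(4, 2), Add(-2, 4)))) = Mul(0, Add(-3, Mul(Rational(1, 2), 16, 2))) = Mul(0, Add(-3, 16)) = Mul(0, 13) = 0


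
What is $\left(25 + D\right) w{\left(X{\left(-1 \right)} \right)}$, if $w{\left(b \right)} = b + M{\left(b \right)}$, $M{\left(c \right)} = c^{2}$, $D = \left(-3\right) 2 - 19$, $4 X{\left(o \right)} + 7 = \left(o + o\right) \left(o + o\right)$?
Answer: $0$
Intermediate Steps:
$X{\left(o \right)} = - \frac{7}{4} + o^{2}$ ($X{\left(o \right)} = - \frac{7}{4} + \frac{\left(o + o\right) \left(o + o\right)}{4} = - \frac{7}{4} + \frac{2 o 2 o}{4} = - \frac{7}{4} + \frac{4 o^{2}}{4} = - \frac{7}{4} + o^{2}$)
$D = -25$ ($D = -6 - 19 = -25$)
$w{\left(b \right)} = b + b^{2}$
$\left(25 + D\right) w{\left(X{\left(-1 \right)} \right)} = \left(25 - 25\right) \left(- \frac{7}{4} + \left(-1\right)^{2}\right) \left(1 - \left(\frac{7}{4} - \left(-1\right)^{2}\right)\right) = 0 \left(- \frac{7}{4} + 1\right) \left(1 + \left(- \frac{7}{4} + 1\right)\right) = 0 \left(- \frac{3 \left(1 - \frac{3}{4}\right)}{4}\right) = 0 \left(\left(- \frac{3}{4}\right) \frac{1}{4}\right) = 0 \left(- \frac{3}{16}\right) = 0$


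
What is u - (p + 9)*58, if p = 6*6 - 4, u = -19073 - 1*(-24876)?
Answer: 3425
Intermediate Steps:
u = 5803 (u = -19073 + 24876 = 5803)
p = 32 (p = 36 - 4 = 32)
u - (p + 9)*58 = 5803 - (32 + 9)*58 = 5803 - 41*58 = 5803 - 1*2378 = 5803 - 2378 = 3425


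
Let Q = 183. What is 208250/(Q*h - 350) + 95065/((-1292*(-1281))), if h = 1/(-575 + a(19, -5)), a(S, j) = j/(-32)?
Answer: -3169746160884055/5332665261756 ≈ -594.40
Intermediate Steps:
a(S, j) = -j/32 (a(S, j) = j*(-1/32) = -j/32)
h = -32/18395 (h = 1/(-575 - 1/32*(-5)) = 1/(-575 + 5/32) = 1/(-18395/32) = -32/18395 ≈ -0.0017396)
208250/(Q*h - 350) + 95065/((-1292*(-1281))) = 208250/(183*(-32/18395) - 350) + 95065/((-1292*(-1281))) = 208250/(-5856/18395 - 350) + 95065/1655052 = 208250/(-6444106/18395) + 95065*(1/1655052) = 208250*(-18395/6444106) + 95065/1655052 = -1915379375/3222053 + 95065/1655052 = -3169746160884055/5332665261756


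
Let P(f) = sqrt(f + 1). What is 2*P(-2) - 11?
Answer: -11 + 2*I ≈ -11.0 + 2.0*I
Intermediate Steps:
P(f) = sqrt(1 + f)
2*P(-2) - 11 = 2*sqrt(1 - 2) - 11 = 2*sqrt(-1) - 11 = 2*I - 11 = -11 + 2*I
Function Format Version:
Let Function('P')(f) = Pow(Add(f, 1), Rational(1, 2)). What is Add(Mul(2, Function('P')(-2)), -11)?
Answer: Add(-11, Mul(2, I)) ≈ Add(-11.000, Mul(2.0000, I))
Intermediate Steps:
Function('P')(f) = Pow(Add(1, f), Rational(1, 2))
Add(Mul(2, Function('P')(-2)), -11) = Add(Mul(2, Pow(Add(1, -2), Rational(1, 2))), -11) = Add(Mul(2, Pow(-1, Rational(1, 2))), -11) = Add(Mul(2, I), -11) = Add(-11, Mul(2, I))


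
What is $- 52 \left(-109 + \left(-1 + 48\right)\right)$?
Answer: $3224$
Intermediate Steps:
$- 52 \left(-109 + \left(-1 + 48\right)\right) = - 52 \left(-109 + 47\right) = \left(-52\right) \left(-62\right) = 3224$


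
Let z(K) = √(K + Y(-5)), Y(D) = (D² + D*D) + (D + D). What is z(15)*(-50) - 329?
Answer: -329 - 50*√55 ≈ -699.81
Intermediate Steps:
Y(D) = 2*D + 2*D² (Y(D) = (D² + D²) + 2*D = 2*D² + 2*D = 2*D + 2*D²)
z(K) = √(40 + K) (z(K) = √(K + 2*(-5)*(1 - 5)) = √(K + 2*(-5)*(-4)) = √(K + 40) = √(40 + K))
z(15)*(-50) - 329 = √(40 + 15)*(-50) - 329 = √55*(-50) - 329 = -50*√55 - 329 = -329 - 50*√55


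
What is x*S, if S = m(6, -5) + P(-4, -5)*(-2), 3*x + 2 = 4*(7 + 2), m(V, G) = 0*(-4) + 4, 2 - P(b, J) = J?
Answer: -340/3 ≈ -113.33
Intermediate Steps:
P(b, J) = 2 - J
m(V, G) = 4 (m(V, G) = 0 + 4 = 4)
x = 34/3 (x = -⅔ + (4*(7 + 2))/3 = -⅔ + (4*9)/3 = -⅔ + (⅓)*36 = -⅔ + 12 = 34/3 ≈ 11.333)
S = -10 (S = 4 + (2 - 1*(-5))*(-2) = 4 + (2 + 5)*(-2) = 4 + 7*(-2) = 4 - 14 = -10)
x*S = (34/3)*(-10) = -340/3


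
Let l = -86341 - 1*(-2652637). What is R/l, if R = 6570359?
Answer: 6570359/2566296 ≈ 2.5602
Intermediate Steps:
l = 2566296 (l = -86341 + 2652637 = 2566296)
R/l = 6570359/2566296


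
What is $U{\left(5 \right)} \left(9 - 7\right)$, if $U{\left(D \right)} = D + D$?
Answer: $20$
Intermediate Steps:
$U{\left(D \right)} = 2 D$
$U{\left(5 \right)} \left(9 - 7\right) = 2 \cdot 5 \left(9 - 7\right) = 10 \cdot 2 = 20$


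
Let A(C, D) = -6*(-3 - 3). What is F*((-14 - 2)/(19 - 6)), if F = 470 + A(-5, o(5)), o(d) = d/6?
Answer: -8096/13 ≈ -622.77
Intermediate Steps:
o(d) = d/6 (o(d) = d*(⅙) = d/6)
A(C, D) = 36 (A(C, D) = -6*(-6) = -1*(-36) = 36)
F = 506 (F = 470 + 36 = 506)
F*((-14 - 2)/(19 - 6)) = 506*((-14 - 2)/(19 - 6)) = 506*(-16/13) = -8096/13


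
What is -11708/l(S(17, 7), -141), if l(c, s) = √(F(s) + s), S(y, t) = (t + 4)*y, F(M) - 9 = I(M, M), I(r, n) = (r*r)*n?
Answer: 11708*I*√2803353/2803353 ≈ 6.9927*I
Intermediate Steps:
I(r, n) = n*r² (I(r, n) = r²*n = n*r²)
F(M) = 9 + M³ (F(M) = 9 + M*M² = 9 + M³)
S(y, t) = y*(4 + t) (S(y, t) = (4 + t)*y = y*(4 + t))
l(c, s) = √(9 + s + s³) (l(c, s) = √((9 + s³) + s) = √(9 + s + s³))
-11708/l(S(17, 7), -141) = -11708/√(9 - 141 + (-141)³) = -11708/√(9 - 141 - 2803221) = -11708*(-I*√2803353/2803353) = -(-11708)*I*√2803353/2803353 = 11708*I*√2803353/2803353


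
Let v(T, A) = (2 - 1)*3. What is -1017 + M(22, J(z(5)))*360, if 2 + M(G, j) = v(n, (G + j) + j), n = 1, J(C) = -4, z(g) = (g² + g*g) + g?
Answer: -657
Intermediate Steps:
z(g) = g + 2*g² (z(g) = (g² + g²) + g = 2*g² + g = g + 2*g²)
v(T, A) = 3 (v(T, A) = 1*3 = 3)
M(G, j) = 1 (M(G, j) = -2 + 3 = 1)
-1017 + M(22, J(z(5)))*360 = -1017 + 1*360 = -1017 + 360 = -657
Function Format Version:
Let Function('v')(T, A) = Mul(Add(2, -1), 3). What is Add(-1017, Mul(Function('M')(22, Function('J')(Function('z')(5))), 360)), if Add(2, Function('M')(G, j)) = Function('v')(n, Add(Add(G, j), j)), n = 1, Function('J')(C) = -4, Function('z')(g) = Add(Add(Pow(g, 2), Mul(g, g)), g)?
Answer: -657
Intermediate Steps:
Function('z')(g) = Add(g, Mul(2, Pow(g, 2))) (Function('z')(g) = Add(Add(Pow(g, 2), Pow(g, 2)), g) = Add(Mul(2, Pow(g, 2)), g) = Add(g, Mul(2, Pow(g, 2))))
Function('v')(T, A) = 3 (Function('v')(T, A) = Mul(1, 3) = 3)
Function('M')(G, j) = 1 (Function('M')(G, j) = Add(-2, 3) = 1)
Add(-1017, Mul(Function('M')(22, Function('J')(Function('z')(5))), 360)) = Add(-1017, Mul(1, 360)) = Add(-1017, 360) = -657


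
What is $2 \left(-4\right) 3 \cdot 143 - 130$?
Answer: $-3562$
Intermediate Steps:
$2 \left(-4\right) 3 \cdot 143 - 130 = \left(-8\right) 3 \cdot 143 - 130 = \left(-24\right) 143 - 130 = -3432 - 130 = -3562$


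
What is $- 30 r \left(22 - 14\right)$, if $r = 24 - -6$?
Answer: $-7200$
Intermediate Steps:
$r = 30$ ($r = 24 + 6 = 30$)
$- 30 r \left(22 - 14\right) = \left(-30\right) 30 \left(22 - 14\right) = \left(-900\right) 8 = -7200$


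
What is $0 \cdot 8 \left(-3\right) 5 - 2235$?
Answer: $-2235$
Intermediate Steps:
$0 \cdot 8 \left(-3\right) 5 - 2235 = 0 \left(-3\right) 5 - 2235 = 0 \cdot 5 - 2235 = 0 - 2235 = -2235$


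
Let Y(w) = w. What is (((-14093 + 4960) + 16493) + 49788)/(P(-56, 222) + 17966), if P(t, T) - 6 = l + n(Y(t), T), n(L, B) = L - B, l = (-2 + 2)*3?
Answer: 28574/8847 ≈ 3.2298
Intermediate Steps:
l = 0 (l = 0*3 = 0)
P(t, T) = 6 + t - T (P(t, T) = 6 + (0 + (t - T)) = 6 + (t - T) = 6 + t - T)
(((-14093 + 4960) + 16493) + 49788)/(P(-56, 222) + 17966) = (((-14093 + 4960) + 16493) + 49788)/((6 - 56 - 1*222) + 17966) = ((-9133 + 16493) + 49788)/((6 - 56 - 222) + 17966) = (7360 + 49788)/(-272 + 17966) = 57148/17694 = 57148*(1/17694) = 28574/8847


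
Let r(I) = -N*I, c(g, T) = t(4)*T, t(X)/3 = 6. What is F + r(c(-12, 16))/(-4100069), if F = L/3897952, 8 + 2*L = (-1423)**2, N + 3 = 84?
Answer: 8484178668061/31963744317376 ≈ 0.26543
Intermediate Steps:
N = 81 (N = -3 + 84 = 81)
t(X) = 18 (t(X) = 3*6 = 18)
c(g, T) = 18*T
r(I) = -81*I
L = 2024921/2 (L = -4 + (1/2)*(-1423)**2 = -4 + (1/2)*2024929 = -4 + 2024929/2 = 2024921/2 ≈ 1.0125e+6)
F = 2024921/7795904 (F = (2024921/2)/3897952 = (2024921/2)*(1/3897952) = 2024921/7795904 ≈ 0.25974)
F + r(c(-12, 16))/(-4100069) = 2024921/7795904 - 1458*16/(-4100069) = 2024921/7795904 - 81*288*(-1/4100069) = 2024921/7795904 - 23328*(-1/4100069) = 2024921/7795904 + 23328/4100069 = 8484178668061/31963744317376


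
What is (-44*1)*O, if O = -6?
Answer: 264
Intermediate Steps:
(-44*1)*O = -44*1*(-6) = -44*(-6) = 264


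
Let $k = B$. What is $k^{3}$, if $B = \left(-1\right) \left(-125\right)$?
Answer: $1953125$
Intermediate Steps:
$B = 125$
$k = 125$
$k^{3} = 125^{3} = 1953125$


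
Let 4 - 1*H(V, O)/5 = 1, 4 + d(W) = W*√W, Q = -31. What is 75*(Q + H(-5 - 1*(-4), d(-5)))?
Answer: -1200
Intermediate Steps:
d(W) = -4 + W^(3/2) (d(W) = -4 + W*√W = -4 + W^(3/2))
H(V, O) = 15 (H(V, O) = 20 - 5*1 = 20 - 5 = 15)
75*(Q + H(-5 - 1*(-4), d(-5))) = 75*(-31 + 15) = 75*(-16) = -1200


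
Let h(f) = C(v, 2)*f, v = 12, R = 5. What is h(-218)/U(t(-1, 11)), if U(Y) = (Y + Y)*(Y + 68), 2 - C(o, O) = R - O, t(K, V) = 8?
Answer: 109/608 ≈ 0.17928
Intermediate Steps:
C(o, O) = -3 + O (C(o, O) = 2 - (5 - O) = 2 + (-5 + O) = -3 + O)
U(Y) = 2*Y*(68 + Y) (U(Y) = (2*Y)*(68 + Y) = 2*Y*(68 + Y))
h(f) = -f (h(f) = (-3 + 2)*f = -f)
h(-218)/U(t(-1, 11)) = (-1*(-218))/((2*8*(68 + 8))) = 218/((2*8*76)) = 218/1216 = 218*(1/1216) = 109/608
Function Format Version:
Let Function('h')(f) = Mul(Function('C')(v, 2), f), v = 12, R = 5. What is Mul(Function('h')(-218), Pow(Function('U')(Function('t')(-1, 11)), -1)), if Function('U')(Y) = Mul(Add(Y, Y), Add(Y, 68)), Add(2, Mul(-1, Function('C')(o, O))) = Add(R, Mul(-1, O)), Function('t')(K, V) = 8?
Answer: Rational(109, 608) ≈ 0.17928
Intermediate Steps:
Function('C')(o, O) = Add(-3, O) (Function('C')(o, O) = Add(2, Mul(-1, Add(5, Mul(-1, O)))) = Add(2, Add(-5, O)) = Add(-3, O))
Function('U')(Y) = Mul(2, Y, Add(68, Y)) (Function('U')(Y) = Mul(Mul(2, Y), Add(68, Y)) = Mul(2, Y, Add(68, Y)))
Function('h')(f) = Mul(-1, f) (Function('h')(f) = Mul(Add(-3, 2), f) = Mul(-1, f))
Mul(Function('h')(-218), Pow(Function('U')(Function('t')(-1, 11)), -1)) = Mul(Mul(-1, -218), Pow(Mul(2, 8, Add(68, 8)), -1)) = Mul(218, Pow(Mul(2, 8, 76), -1)) = Mul(218, Pow(1216, -1)) = Mul(218, Rational(1, 1216)) = Rational(109, 608)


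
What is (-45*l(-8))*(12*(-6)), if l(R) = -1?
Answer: -3240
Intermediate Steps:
(-45*l(-8))*(12*(-6)) = (-45*(-1))*(12*(-6)) = 45*(-72) = -3240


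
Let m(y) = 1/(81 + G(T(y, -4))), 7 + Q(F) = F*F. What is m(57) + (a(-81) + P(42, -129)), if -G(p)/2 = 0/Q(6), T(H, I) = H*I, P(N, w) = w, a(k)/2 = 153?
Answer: 14338/81 ≈ 177.01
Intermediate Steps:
a(k) = 306 (a(k) = 2*153 = 306)
Q(F) = -7 + F² (Q(F) = -7 + F*F = -7 + F²)
G(p) = 0 (G(p) = -0/(-7 + 6²) = -0/(-7 + 36) = -0/29 = -2*0 = 0)
m(y) = 1/81 (m(y) = 1/(81 + 0) = 1/81)
m(57) + (a(-81) + P(42, -129)) = 1/81 + (306 - 129) = 1/81 + 177 = 14338/81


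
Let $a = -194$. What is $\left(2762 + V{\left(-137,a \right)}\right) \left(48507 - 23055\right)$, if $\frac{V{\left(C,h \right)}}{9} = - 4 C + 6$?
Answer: $197202096$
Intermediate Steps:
$V{\left(C,h \right)} = 54 - 36 C$ ($V{\left(C,h \right)} = 9 \left(- 4 C + 6\right) = 9 \left(6 - 4 C\right) = 54 - 36 C$)
$\left(2762 + V{\left(-137,a \right)}\right) \left(48507 - 23055\right) = \left(2762 + \left(54 - -4932\right)\right) \left(48507 - 23055\right) = \left(2762 + \left(54 + 4932\right)\right) 25452 = \left(2762 + 4986\right) 25452 = 7748 \cdot 25452 = 197202096$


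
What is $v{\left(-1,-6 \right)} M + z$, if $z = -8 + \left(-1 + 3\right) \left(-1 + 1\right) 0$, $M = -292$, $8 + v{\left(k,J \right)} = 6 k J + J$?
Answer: $-6432$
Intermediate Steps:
$v{\left(k,J \right)} = -8 + J + 6 J k$ ($v{\left(k,J \right)} = -8 + \left(6 k J + J\right) = -8 + \left(6 J k + J\right) = -8 + \left(J + 6 J k\right) = -8 + J + 6 J k$)
$z = -8$ ($z = -8 + 2 \cdot 0 \cdot 0 = -8 + 0 \cdot 0 = -8 + 0 = -8$)
$v{\left(-1,-6 \right)} M + z = \left(-8 - 6 + 6 \left(-6\right) \left(-1\right)\right) \left(-292\right) - 8 = \left(-8 - 6 + 36\right) \left(-292\right) - 8 = 22 \left(-292\right) - 8 = -6424 - 8 = -6432$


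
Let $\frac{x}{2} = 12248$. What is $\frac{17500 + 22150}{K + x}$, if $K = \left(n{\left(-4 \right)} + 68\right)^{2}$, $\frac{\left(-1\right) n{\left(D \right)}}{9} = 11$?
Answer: $\frac{39650}{25457} \approx 1.5575$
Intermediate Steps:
$x = 24496$ ($x = 2 \cdot 12248 = 24496$)
$n{\left(D \right)} = -99$ ($n{\left(D \right)} = \left(-9\right) 11 = -99$)
$K = 961$ ($K = \left(-99 + 68\right)^{2} = \left(-31\right)^{2} = 961$)
$\frac{17500 + 22150}{K + x} = \frac{17500 + 22150}{961 + 24496} = \frac{39650}{25457}$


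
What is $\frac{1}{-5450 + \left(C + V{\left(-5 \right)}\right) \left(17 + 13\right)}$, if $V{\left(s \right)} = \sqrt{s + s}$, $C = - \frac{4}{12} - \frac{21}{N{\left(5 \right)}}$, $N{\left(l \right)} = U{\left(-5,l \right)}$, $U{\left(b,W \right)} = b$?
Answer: $- \frac{889}{4743426} - \frac{5 i \sqrt{10}}{4743426} \approx -0.00018742 - 3.3333 \cdot 10^{-6} i$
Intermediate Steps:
$N{\left(l \right)} = -5$
$C = \frac{58}{15}$ ($C = - \frac{4}{12} - \frac{21}{-5} = \left(-4\right) \frac{1}{12} - - \frac{21}{5} = - \frac{1}{3} + \frac{21}{5} = \frac{58}{15} \approx 3.8667$)
$V{\left(s \right)} = \sqrt{2} \sqrt{s}$ ($V{\left(s \right)} = \sqrt{2 s} = \sqrt{2} \sqrt{s}$)
$\frac{1}{-5450 + \left(C + V{\left(-5 \right)}\right) \left(17 + 13\right)} = \frac{1}{-5450 + \left(\frac{58}{15} + \sqrt{2} \sqrt{-5}\right) \left(17 + 13\right)} = \frac{1}{-5450 + \left(\frac{58}{15} + \sqrt{2} i \sqrt{5}\right) 30} = \frac{1}{-5450 + \left(\frac{58}{15} + i \sqrt{10}\right) 30} = \frac{1}{-5450 + \left(116 + 30 i \sqrt{10}\right)} = \frac{1}{-5334 + 30 i \sqrt{10}}$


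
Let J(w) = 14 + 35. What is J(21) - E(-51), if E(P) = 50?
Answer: -1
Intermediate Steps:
J(w) = 49
J(21) - E(-51) = 49 - 1*50 = 49 - 50 = -1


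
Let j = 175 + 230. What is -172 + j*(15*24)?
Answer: 145628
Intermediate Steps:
j = 405
-172 + j*(15*24) = -172 + 405*(15*24) = -172 + 405*360 = -172 + 145800 = 145628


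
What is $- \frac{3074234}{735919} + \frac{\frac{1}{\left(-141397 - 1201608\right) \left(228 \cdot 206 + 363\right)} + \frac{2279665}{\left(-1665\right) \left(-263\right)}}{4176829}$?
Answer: $- \frac{7942628864590283073901926554}{1901329968825358586475497055} \approx -4.1774$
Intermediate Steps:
$- \frac{3074234}{735919} + \frac{\frac{1}{\left(-141397 - 1201608\right) \left(228 \cdot 206 + 363\right)} + \frac{2279665}{\left(-1665\right) \left(-263\right)}}{4176829} = \left(-3074234\right) \frac{1}{735919} + \left(\frac{1}{\left(-1343005\right) \left(46968 + 363\right)} + \frac{2279665}{437895}\right) \frac{1}{4176829} = - \frac{3074234}{735919} + \left(- \frac{1}{1343005 \cdot 47331} + 2279665 \cdot \frac{1}{437895}\right) \frac{1}{4176829} = - \frac{3074234}{735919} + \left(\left(- \frac{1}{1343005}\right) \frac{1}{47331} + \frac{455933}{87579}\right) \frac{1}{4176829} = - \frac{3074234}{735919} + \left(- \frac{1}{63565769655} + \frac{455933}{87579}\right) \frac{1}{4176829} = - \frac{3074234}{735919} + \frac{3220192450669504}{618558504512805} \cdot \frac{1}{4176829} = - \frac{3074234}{735919} + \frac{3220192450669504}{2583613099845714795345} = - \frac{7942628864590283073901926554}{1901329968825358586475497055}$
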